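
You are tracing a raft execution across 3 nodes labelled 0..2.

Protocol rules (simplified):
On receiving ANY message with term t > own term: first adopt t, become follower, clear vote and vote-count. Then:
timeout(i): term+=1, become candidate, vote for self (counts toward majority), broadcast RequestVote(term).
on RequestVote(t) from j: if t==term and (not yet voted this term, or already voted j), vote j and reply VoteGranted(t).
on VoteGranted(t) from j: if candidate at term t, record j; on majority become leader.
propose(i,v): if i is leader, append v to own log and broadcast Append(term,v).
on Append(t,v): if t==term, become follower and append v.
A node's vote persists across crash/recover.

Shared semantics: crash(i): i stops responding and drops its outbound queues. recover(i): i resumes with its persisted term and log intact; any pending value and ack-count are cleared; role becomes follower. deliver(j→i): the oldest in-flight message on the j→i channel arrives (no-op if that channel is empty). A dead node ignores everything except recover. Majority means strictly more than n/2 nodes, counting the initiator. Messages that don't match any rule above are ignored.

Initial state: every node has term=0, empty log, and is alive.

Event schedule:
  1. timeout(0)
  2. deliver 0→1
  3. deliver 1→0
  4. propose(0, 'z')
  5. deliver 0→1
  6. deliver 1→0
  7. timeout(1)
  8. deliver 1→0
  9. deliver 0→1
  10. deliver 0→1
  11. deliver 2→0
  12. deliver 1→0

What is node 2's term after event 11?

0

e1 timeout(0): 0[cand,t=1,-]
e2 deliver 0→1: 1[foll,t=1,-]
e3 deliver 1→0: 0[lead,t=1,-]
e4 propose(0,'z'): 0[lead,t=1,z]
e5 deliver 0→1: 1[foll,t=1,z]
e6 deliver 1→0: ·
e7 timeout(1): 1[cand,t=2,z]
e8 deliver 1→0: 0[foll,t=2,z]
e9 deliver 0→1: 1[lead,t=2,z]
e10 deliver 0→1: ·
e11 deliver 2→0: ·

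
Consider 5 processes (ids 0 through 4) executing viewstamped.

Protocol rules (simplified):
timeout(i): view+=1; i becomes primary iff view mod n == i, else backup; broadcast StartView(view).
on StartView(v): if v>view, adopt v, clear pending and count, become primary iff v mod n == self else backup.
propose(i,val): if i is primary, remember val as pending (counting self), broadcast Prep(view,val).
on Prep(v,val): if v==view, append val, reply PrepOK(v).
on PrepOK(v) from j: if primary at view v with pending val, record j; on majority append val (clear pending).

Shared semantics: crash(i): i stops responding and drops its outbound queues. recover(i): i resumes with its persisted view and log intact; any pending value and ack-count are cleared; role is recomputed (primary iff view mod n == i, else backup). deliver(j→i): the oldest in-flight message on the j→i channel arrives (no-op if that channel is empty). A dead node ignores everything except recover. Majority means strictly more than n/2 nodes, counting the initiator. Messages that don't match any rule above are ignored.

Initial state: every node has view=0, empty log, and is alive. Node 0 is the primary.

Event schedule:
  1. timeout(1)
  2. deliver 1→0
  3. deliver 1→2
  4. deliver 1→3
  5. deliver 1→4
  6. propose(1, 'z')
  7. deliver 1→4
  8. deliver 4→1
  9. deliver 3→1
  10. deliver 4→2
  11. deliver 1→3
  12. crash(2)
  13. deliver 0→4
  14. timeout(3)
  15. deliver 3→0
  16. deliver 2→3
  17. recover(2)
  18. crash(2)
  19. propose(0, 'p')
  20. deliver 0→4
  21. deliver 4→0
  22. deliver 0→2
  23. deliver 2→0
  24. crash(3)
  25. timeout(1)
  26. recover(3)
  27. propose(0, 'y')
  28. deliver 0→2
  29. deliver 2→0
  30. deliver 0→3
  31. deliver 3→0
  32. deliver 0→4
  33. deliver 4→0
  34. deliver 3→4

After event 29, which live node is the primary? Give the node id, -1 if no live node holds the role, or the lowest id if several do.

-1

after 1 — timeout(1): n1:prim/v1/[-]
after 2 — deliver 1→0: n0:back/v1/[-]
after 3 — deliver 1→2: n2:back/v1/[-]
after 4 — deliver 1→3: n3:back/v1/[-]
after 5 — deliver 1→4: n4:back/v1/[-]
after 6 — propose(1,'z'): ·
after 7 — deliver 1→4: n4:back/v1/[z]
after 8 — deliver 4→1: ·
after 9 — deliver 3→1: ·
after 10 — deliver 4→2: ·
after 11 — deliver 1→3: n3:back/v1/[z]
after 12 — crash(2): n2:✗back/v1/[-]
after 13 — deliver 0→4: ·
after 14 — timeout(3): n3:back/v2/[z]
after 15 — deliver 3→0: n0:back/v2/[-]
after 16 — deliver 2→3: ·
after 17 — recover(2): n2:back/v1/[-]
after 18 — crash(2): n2:✗back/v1/[-]
after 19 — propose(0,'p'): ·
after 20 — deliver 0→4: ·
after 21 — deliver 4→0: ·
after 22 — deliver 0→2: ·
after 23 — deliver 2→0: ·
after 24 — crash(3): n3:✗back/v2/[z]
after 25 — timeout(1): n1:back/v2/[-]
after 26 — recover(3): n3:back/v2/[z]
after 27 — propose(0,'y'): ·
after 28 — deliver 0→2: ·
after 29 — deliver 2→0: ·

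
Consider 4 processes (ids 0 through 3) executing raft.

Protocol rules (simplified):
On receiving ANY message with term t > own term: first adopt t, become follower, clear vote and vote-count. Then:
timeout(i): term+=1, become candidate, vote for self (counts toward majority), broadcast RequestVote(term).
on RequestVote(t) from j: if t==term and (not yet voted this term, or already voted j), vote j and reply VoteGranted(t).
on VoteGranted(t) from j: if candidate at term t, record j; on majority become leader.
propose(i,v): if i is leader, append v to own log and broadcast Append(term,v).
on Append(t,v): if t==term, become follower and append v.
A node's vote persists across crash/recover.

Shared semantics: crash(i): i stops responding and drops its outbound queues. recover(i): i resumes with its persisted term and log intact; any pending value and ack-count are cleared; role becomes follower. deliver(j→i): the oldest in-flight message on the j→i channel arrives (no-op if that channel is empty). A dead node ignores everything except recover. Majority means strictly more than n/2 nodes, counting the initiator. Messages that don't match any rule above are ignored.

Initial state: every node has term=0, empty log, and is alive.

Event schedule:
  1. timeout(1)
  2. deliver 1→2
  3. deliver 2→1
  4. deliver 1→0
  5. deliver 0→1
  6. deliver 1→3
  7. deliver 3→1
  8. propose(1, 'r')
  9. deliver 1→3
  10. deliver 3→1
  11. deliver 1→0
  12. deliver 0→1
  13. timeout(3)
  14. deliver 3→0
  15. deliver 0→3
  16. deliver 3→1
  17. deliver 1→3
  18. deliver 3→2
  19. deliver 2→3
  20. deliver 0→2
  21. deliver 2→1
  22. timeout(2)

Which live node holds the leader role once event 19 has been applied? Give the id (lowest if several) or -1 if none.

3

1. timeout(1):  <1:cand t1 ->
2. deliver 1→2:  <2:foll t1 ->
3. deliver 2→1:  nop
4. deliver 1→0:  <0:foll t1 ->
5. deliver 0→1:  <1:lead t1 ->
6. deliver 1→3:  <3:foll t1 ->
7. deliver 3→1:  nop
8. propose(1,'r'):  <1:lead t1 r>
9. deliver 1→3:  <3:foll t1 r>
10. deliver 3→1:  nop
11. deliver 1→0:  <0:foll t1 r>
12. deliver 0→1:  nop
13. timeout(3):  <3:cand t2 r>
14. deliver 3→0:  <0:foll t2 r>
15. deliver 0→3:  nop
16. deliver 3→1:  <1:foll t2 r>
17. deliver 1→3:  <3:lead t2 r>
18. deliver 3→2:  <2:foll t2 ->
19. deliver 2→3:  nop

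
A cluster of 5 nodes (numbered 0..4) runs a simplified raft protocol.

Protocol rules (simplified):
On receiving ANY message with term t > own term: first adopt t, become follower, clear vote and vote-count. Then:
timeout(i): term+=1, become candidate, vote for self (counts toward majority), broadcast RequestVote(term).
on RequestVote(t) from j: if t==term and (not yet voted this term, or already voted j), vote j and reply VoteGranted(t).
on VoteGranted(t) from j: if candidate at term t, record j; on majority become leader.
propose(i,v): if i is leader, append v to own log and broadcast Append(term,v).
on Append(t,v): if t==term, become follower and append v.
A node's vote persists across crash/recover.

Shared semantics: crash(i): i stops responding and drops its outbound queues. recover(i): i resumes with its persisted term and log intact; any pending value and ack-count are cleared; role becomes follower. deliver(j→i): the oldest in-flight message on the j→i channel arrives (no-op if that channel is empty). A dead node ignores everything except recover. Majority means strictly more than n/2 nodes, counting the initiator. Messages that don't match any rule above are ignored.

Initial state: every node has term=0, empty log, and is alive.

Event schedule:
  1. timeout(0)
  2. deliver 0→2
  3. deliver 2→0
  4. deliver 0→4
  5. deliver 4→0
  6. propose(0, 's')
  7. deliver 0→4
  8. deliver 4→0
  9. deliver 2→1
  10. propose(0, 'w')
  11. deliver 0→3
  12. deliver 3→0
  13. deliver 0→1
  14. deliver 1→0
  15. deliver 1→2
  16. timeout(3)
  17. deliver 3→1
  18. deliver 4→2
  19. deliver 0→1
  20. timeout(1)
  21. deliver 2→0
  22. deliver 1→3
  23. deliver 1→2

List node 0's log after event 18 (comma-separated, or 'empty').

s,w

step 1 timeout(0): 0={cand,t=1,log=-}
step 2 deliver 0→2: 2={foll,t=1,log=-}
step 3 deliver 2→0: —
step 4 deliver 0→4: 4={foll,t=1,log=-}
step 5 deliver 4→0: 0={lead,t=1,log=-}
step 6 propose(0,'s'): 0={lead,t=1,log=s}
step 7 deliver 0→4: 4={foll,t=1,log=s}
step 8 deliver 4→0: —
step 9 deliver 2→1: —
step 10 propose(0,'w'): 0={lead,t=1,log=s,w}
step 11 deliver 0→3: 3={foll,t=1,log=-}
step 12 deliver 3→0: —
step 13 deliver 0→1: 1={foll,t=1,log=-}
step 14 deliver 1→0: —
step 15 deliver 1→2: —
step 16 timeout(3): 3={cand,t=2,log=-}
step 17 deliver 3→1: 1={foll,t=2,log=-}
step 18 deliver 4→2: —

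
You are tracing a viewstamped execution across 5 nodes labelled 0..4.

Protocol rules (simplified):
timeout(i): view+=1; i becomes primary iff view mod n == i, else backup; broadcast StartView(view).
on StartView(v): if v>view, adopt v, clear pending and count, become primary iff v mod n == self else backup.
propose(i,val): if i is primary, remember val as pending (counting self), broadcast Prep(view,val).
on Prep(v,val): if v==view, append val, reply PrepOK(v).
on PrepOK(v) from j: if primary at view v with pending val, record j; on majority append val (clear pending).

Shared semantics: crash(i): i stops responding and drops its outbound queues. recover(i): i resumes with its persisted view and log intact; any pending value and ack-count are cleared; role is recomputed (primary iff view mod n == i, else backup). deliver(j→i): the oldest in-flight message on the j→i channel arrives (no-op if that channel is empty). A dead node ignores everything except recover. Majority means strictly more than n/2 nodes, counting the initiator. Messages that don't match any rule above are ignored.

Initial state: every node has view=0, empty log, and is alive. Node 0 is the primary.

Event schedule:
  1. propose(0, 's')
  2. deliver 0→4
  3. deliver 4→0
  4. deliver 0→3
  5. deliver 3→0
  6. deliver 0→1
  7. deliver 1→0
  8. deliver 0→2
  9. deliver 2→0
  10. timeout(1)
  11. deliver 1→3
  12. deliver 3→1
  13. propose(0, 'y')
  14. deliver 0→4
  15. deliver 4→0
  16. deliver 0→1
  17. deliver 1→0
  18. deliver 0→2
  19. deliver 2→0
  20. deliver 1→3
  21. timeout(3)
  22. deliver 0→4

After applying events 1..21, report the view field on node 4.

step 1 propose(0,'s'): —
step 2 deliver 0→4: 4={back,v=0,log=s}
step 3 deliver 4→0: —
step 4 deliver 0→3: 3={back,v=0,log=s}
step 5 deliver 3→0: 0={prim,v=0,log=s}
step 6 deliver 0→1: 1={back,v=0,log=s}
step 7 deliver 1→0: —
step 8 deliver 0→2: 2={back,v=0,log=s}
step 9 deliver 2→0: —
step 10 timeout(1): 1={prim,v=1,log=s}
step 11 deliver 1→3: 3={back,v=1,log=s}
step 12 deliver 3→1: —
step 13 propose(0,'y'): —
step 14 deliver 0→4: 4={back,v=0,log=s,y}
step 15 deliver 4→0: —
step 16 deliver 0→1: —
step 17 deliver 1→0: 0={back,v=1,log=s}
step 18 deliver 0→2: 2={back,v=0,log=s,y}
step 19 deliver 2→0: —
step 20 deliver 1→3: —
step 21 timeout(3): 3={back,v=2,log=s}

0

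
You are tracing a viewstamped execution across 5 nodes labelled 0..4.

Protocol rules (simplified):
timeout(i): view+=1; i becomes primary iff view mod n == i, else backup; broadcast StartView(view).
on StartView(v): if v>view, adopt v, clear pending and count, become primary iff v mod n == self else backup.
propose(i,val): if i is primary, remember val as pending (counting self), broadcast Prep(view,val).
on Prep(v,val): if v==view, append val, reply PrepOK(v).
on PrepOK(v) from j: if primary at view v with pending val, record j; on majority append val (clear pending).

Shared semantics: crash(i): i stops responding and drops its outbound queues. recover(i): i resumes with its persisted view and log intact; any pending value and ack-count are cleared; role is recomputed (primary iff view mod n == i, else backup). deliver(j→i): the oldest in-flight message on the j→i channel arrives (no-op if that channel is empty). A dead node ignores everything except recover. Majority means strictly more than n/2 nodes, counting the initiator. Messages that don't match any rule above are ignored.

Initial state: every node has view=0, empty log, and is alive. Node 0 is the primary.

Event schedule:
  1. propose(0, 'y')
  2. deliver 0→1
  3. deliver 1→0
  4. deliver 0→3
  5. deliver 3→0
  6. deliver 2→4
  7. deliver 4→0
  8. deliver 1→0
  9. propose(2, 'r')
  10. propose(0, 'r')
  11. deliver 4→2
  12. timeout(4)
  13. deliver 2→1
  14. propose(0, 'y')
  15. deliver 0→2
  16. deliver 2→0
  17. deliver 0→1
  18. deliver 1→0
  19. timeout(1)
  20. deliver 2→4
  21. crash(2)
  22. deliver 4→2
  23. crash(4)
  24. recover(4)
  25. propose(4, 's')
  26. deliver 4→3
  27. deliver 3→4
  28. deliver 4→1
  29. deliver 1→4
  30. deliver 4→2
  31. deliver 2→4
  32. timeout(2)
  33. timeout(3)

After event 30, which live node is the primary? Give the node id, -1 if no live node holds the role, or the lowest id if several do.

0

after 1 — propose(0,'y'): ·
after 2 — deliver 0→1: n1:back/v0/[y]
after 3 — deliver 1→0: ·
after 4 — deliver 0→3: n3:back/v0/[y]
after 5 — deliver 3→0: n0:prim/v0/[y]
after 6 — deliver 2→4: ·
after 7 — deliver 4→0: ·
after 8 — deliver 1→0: ·
after 9 — propose(2,'r'): ·
after 10 — propose(0,'r'): ·
after 11 — deliver 4→2: ·
after 12 — timeout(4): n4:back/v1/[-]
after 13 — deliver 2→1: ·
after 14 — propose(0,'y'): ·
after 15 — deliver 0→2: n2:back/v0/[y]
after 16 — deliver 2→0: ·
after 17 — deliver 0→1: n1:back/v0/[y,r]
after 18 — deliver 1→0: n0:prim/v0/[y,y]
after 19 — timeout(1): n1:prim/v1/[y,r]
after 20 — deliver 2→4: ·
after 21 — crash(2): n2:✗back/v0/[y]
after 22 — deliver 4→2: ·
after 23 — crash(4): n4:✗back/v1/[-]
after 24 — recover(4): n4:back/v1/[-]
after 25 — propose(4,'s'): ·
after 26 — deliver 4→3: ·
after 27 — deliver 3→4: ·
after 28 — deliver 4→1: ·
after 29 — deliver 1→4: ·
after 30 — deliver 4→2: ·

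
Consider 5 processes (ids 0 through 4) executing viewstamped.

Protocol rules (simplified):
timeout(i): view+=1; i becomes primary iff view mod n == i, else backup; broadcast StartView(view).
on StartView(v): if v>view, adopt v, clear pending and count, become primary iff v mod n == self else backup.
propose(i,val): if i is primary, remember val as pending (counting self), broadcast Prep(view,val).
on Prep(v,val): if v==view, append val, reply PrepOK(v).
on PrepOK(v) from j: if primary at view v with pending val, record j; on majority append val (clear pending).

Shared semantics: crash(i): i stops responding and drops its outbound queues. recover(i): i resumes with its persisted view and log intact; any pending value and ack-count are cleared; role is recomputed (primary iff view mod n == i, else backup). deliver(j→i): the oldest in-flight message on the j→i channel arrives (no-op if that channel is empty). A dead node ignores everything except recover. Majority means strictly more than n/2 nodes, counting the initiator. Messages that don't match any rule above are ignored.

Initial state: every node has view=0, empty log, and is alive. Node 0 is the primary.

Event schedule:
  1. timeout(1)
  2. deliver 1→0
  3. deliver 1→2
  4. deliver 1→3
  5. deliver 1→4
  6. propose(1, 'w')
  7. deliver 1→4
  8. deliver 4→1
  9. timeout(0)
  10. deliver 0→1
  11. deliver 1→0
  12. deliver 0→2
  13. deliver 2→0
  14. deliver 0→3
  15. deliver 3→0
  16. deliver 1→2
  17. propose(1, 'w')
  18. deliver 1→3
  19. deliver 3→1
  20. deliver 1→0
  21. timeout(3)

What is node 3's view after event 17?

2

1. timeout(1):  <1:prim v1 ->
2. deliver 1→0:  <0:back v1 ->
3. deliver 1→2:  <2:back v1 ->
4. deliver 1→3:  <3:back v1 ->
5. deliver 1→4:  <4:back v1 ->
6. propose(1,'w'):  nop
7. deliver 1→4:  <4:back v1 w>
8. deliver 4→1:  nop
9. timeout(0):  <0:back v2 ->
10. deliver 0→1:  <1:back v2 ->
11. deliver 1→0:  nop
12. deliver 0→2:  <2:prim v2 ->
13. deliver 2→0:  nop
14. deliver 0→3:  <3:back v2 ->
15. deliver 3→0:  nop
16. deliver 1→2:  nop
17. propose(1,'w'):  nop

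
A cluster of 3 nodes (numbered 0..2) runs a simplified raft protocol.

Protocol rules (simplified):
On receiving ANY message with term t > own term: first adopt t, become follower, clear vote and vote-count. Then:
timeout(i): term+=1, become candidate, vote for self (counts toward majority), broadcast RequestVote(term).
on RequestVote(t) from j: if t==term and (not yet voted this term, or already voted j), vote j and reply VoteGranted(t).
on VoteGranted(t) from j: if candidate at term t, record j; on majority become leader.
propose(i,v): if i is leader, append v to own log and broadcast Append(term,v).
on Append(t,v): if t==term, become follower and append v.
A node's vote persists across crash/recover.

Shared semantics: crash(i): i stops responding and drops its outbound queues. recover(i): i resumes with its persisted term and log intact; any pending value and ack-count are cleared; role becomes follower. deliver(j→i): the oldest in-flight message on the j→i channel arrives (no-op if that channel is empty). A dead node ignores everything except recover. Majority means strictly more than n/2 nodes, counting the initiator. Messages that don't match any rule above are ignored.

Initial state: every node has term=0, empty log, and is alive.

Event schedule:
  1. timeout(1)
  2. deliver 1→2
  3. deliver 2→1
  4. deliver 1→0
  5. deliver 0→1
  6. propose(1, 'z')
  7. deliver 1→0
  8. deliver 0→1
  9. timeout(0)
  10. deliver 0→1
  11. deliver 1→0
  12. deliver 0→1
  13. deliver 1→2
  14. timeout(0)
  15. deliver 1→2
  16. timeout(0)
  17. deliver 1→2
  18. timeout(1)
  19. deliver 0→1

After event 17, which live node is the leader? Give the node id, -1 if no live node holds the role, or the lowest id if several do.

1. timeout(1):  <1:cand t1 ->
2. deliver 1→2:  <2:foll t1 ->
3. deliver 2→1:  <1:lead t1 ->
4. deliver 1→0:  <0:foll t1 ->
5. deliver 0→1:  nop
6. propose(1,'z'):  <1:lead t1 z>
7. deliver 1→0:  <0:foll t1 z>
8. deliver 0→1:  nop
9. timeout(0):  <0:cand t2 z>
10. deliver 0→1:  <1:foll t2 z>
11. deliver 1→0:  <0:lead t2 z>
12. deliver 0→1:  nop
13. deliver 1→2:  <2:foll t1 z>
14. timeout(0):  <0:cand t3 z>
15. deliver 1→2:  nop
16. timeout(0):  <0:cand t4 z>
17. deliver 1→2:  nop

-1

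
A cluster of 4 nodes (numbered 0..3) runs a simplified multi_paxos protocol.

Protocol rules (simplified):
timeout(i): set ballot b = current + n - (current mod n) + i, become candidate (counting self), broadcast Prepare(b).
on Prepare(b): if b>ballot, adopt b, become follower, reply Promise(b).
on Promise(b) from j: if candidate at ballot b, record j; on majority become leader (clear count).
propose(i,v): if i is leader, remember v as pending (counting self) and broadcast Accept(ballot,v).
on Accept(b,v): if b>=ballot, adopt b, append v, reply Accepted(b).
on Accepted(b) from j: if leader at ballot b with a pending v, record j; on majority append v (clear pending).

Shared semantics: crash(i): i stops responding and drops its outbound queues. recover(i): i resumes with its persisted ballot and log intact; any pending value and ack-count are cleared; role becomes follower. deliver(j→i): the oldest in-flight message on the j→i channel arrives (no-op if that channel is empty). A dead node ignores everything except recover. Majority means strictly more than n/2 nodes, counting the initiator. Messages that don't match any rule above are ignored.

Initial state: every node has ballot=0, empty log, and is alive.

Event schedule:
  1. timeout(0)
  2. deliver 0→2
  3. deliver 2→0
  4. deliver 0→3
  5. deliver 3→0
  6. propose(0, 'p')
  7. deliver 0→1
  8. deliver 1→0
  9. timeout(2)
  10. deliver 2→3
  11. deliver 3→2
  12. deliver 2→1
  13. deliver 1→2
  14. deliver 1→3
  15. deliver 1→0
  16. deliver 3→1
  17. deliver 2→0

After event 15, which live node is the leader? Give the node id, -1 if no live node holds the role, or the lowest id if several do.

0

[1] timeout(0) → N0(cand b4 [-])
[2] deliver 0→2 → N2(foll b4 [-])
[3] deliver 2→0 → ∅
[4] deliver 0→3 → N3(foll b4 [-])
[5] deliver 3→0 → N0(lead b4 [-])
[6] propose(0,'p') → ∅
[7] deliver 0→1 → N1(foll b4 [-])
[8] deliver 1→0 → ∅
[9] timeout(2) → N2(cand b10 [-])
[10] deliver 2→3 → N3(foll b10 [-])
[11] deliver 3→2 → ∅
[12] deliver 2→1 → N1(foll b10 [-])
[13] deliver 1→2 → N2(lead b10 [-])
[14] deliver 1→3 → ∅
[15] deliver 1→0 → ∅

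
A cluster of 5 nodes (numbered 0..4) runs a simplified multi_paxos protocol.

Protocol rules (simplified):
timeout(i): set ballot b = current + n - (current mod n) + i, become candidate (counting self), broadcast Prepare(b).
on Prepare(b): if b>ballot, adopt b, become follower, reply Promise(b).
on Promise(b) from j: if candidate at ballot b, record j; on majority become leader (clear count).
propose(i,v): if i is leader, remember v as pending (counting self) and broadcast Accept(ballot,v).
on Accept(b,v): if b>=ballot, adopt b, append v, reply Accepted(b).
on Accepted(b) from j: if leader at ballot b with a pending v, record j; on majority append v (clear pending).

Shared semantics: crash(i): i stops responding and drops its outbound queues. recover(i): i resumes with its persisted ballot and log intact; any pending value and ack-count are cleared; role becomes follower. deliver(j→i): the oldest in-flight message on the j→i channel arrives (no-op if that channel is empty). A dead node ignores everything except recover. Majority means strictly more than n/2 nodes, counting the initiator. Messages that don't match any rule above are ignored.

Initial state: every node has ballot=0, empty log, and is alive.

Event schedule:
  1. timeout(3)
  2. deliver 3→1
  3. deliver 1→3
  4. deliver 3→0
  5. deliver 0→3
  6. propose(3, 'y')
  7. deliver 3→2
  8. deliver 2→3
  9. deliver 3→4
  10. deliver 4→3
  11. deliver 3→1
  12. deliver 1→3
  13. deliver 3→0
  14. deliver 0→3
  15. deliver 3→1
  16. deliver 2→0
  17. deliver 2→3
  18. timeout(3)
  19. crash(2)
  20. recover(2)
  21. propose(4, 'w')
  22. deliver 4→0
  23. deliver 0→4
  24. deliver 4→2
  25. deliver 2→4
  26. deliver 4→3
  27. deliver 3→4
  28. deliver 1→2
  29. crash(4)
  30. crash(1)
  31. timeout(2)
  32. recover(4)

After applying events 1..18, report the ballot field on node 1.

8

1. timeout(3):  <3:cand b8 ->
2. deliver 3→1:  <1:foll b8 ->
3. deliver 1→3:  nop
4. deliver 3→0:  <0:foll b8 ->
5. deliver 0→3:  <3:lead b8 ->
6. propose(3,'y'):  nop
7. deliver 3→2:  <2:foll b8 ->
8. deliver 2→3:  nop
9. deliver 3→4:  <4:foll b8 ->
10. deliver 4→3:  nop
11. deliver 3→1:  <1:foll b8 y>
12. deliver 1→3:  nop
13. deliver 3→0:  <0:foll b8 y>
14. deliver 0→3:  <3:lead b8 y>
15. deliver 3→1:  nop
16. deliver 2→0:  nop
17. deliver 2→3:  nop
18. timeout(3):  <3:cand b13 y>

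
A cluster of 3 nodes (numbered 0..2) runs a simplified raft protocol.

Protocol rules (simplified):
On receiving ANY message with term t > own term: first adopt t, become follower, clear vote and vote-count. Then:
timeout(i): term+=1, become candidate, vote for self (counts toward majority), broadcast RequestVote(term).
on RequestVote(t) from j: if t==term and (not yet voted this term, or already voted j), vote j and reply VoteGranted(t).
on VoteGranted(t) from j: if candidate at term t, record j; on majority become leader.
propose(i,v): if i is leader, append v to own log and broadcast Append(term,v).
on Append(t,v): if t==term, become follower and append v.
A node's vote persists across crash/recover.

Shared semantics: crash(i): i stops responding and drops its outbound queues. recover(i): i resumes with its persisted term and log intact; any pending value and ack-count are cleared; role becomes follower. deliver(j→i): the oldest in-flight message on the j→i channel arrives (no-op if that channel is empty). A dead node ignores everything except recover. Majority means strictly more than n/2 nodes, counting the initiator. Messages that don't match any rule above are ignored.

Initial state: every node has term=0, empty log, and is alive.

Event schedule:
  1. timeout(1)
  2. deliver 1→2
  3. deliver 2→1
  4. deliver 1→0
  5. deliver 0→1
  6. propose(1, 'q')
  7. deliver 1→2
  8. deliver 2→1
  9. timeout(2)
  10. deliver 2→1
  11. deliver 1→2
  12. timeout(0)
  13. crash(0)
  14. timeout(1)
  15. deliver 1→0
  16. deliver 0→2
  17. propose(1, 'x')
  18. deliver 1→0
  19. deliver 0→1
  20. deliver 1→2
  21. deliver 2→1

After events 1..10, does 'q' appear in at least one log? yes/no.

yes

e1 timeout(1): 1[cand,t=1,-]
e2 deliver 1→2: 2[foll,t=1,-]
e3 deliver 2→1: 1[lead,t=1,-]
e4 deliver 1→0: 0[foll,t=1,-]
e5 deliver 0→1: ·
e6 propose(1,'q'): 1[lead,t=1,q]
e7 deliver 1→2: 2[foll,t=1,q]
e8 deliver 2→1: ·
e9 timeout(2): 2[cand,t=2,q]
e10 deliver 2→1: 1[foll,t=2,q]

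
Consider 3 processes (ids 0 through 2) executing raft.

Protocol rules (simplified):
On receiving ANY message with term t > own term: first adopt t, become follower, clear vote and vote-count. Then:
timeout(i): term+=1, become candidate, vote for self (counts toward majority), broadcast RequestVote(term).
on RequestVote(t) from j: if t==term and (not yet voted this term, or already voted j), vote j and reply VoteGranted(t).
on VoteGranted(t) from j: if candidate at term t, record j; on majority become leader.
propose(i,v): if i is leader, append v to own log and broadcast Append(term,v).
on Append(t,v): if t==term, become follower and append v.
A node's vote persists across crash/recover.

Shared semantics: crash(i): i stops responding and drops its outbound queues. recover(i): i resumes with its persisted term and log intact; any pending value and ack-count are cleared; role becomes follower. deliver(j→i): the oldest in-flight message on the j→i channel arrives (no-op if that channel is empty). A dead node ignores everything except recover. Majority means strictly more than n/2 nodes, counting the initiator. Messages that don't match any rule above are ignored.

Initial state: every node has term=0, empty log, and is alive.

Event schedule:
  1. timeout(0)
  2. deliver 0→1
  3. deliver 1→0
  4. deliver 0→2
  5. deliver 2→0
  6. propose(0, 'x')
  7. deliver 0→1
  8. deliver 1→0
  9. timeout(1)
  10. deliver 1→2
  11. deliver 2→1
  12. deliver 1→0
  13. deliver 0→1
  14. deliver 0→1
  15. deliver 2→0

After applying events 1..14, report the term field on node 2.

step 1 timeout(0): 0={cand,t=1,log=-}
step 2 deliver 0→1: 1={foll,t=1,log=-}
step 3 deliver 1→0: 0={lead,t=1,log=-}
step 4 deliver 0→2: 2={foll,t=1,log=-}
step 5 deliver 2→0: —
step 6 propose(0,'x'): 0={lead,t=1,log=x}
step 7 deliver 0→1: 1={foll,t=1,log=x}
step 8 deliver 1→0: —
step 9 timeout(1): 1={cand,t=2,log=x}
step 10 deliver 1→2: 2={foll,t=2,log=-}
step 11 deliver 2→1: 1={lead,t=2,log=x}
step 12 deliver 1→0: 0={foll,t=2,log=x}
step 13 deliver 0→1: —
step 14 deliver 0→1: —

2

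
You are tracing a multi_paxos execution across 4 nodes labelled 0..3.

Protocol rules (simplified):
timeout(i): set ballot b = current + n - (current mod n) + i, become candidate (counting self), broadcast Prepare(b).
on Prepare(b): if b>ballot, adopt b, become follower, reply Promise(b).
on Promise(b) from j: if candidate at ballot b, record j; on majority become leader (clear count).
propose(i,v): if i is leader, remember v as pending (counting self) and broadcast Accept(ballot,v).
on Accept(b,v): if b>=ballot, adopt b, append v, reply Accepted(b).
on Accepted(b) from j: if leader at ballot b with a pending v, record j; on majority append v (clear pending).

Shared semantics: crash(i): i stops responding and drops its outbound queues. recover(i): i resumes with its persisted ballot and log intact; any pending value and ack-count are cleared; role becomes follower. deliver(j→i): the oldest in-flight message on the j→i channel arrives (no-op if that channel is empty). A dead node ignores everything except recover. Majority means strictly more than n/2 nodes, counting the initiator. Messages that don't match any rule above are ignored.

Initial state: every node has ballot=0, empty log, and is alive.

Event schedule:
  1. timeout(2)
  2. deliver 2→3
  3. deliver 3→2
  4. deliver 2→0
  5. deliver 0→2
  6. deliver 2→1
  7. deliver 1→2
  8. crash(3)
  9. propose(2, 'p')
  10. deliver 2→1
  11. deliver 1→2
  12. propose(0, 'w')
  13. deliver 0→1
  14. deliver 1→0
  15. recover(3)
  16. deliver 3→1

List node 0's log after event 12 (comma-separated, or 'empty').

after 1 — timeout(2): n2:cand/b6/[-]
after 2 — deliver 2→3: n3:foll/b6/[-]
after 3 — deliver 3→2: ·
after 4 — deliver 2→0: n0:foll/b6/[-]
after 5 — deliver 0→2: n2:lead/b6/[-]
after 6 — deliver 2→1: n1:foll/b6/[-]
after 7 — deliver 1→2: ·
after 8 — crash(3): n3:✗foll/b6/[-]
after 9 — propose(2,'p'): ·
after 10 — deliver 2→1: n1:foll/b6/[p]
after 11 — deliver 1→2: ·
after 12 — propose(0,'w'): ·

empty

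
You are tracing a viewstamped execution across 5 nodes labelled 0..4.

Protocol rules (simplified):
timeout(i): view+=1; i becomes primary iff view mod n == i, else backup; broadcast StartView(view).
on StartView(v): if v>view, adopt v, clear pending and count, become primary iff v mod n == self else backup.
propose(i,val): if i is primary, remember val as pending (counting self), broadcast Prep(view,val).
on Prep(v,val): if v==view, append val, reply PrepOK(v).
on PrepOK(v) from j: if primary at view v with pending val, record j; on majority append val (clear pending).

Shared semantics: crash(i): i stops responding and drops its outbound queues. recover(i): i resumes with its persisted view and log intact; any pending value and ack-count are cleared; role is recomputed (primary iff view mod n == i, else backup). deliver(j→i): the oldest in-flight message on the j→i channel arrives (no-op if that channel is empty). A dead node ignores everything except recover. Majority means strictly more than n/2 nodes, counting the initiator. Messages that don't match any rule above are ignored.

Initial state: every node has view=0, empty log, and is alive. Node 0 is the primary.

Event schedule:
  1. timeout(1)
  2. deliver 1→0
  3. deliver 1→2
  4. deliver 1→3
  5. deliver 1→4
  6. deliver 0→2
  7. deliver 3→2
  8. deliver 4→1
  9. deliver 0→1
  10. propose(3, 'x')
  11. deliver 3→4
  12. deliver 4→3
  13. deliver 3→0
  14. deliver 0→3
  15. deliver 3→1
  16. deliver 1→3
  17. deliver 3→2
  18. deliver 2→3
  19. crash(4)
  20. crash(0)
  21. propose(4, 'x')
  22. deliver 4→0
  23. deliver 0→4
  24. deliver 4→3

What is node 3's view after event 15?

1

e1 timeout(1): 1[prim,v=1,-]
e2 deliver 1→0: 0[back,v=1,-]
e3 deliver 1→2: 2[back,v=1,-]
e4 deliver 1→3: 3[back,v=1,-]
e5 deliver 1→4: 4[back,v=1,-]
e6 deliver 0→2: ·
e7 deliver 3→2: ·
e8 deliver 4→1: ·
e9 deliver 0→1: ·
e10 propose(3,'x'): ·
e11 deliver 3→4: ·
e12 deliver 4→3: ·
e13 deliver 3→0: ·
e14 deliver 0→3: ·
e15 deliver 3→1: ·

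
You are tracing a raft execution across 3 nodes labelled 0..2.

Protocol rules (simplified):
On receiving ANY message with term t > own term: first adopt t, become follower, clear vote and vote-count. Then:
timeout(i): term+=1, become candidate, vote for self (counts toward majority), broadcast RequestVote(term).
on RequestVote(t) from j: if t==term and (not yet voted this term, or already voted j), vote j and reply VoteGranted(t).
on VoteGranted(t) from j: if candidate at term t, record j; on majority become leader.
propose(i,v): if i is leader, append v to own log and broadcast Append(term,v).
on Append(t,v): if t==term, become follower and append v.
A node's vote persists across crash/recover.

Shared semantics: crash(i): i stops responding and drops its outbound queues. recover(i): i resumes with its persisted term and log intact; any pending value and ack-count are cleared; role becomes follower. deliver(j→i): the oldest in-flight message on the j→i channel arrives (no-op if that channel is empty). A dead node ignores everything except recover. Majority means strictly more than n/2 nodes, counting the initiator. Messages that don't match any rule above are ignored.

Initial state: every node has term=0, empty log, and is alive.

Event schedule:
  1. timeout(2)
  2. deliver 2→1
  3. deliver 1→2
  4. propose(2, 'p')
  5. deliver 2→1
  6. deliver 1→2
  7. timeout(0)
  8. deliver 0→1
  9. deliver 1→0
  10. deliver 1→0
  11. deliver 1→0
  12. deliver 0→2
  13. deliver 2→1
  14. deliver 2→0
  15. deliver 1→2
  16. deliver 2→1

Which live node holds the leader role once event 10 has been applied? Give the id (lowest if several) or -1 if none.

step 1 timeout(2): 2={cand,t=1,log=-}
step 2 deliver 2→1: 1={foll,t=1,log=-}
step 3 deliver 1→2: 2={lead,t=1,log=-}
step 4 propose(2,'p'): 2={lead,t=1,log=p}
step 5 deliver 2→1: 1={foll,t=1,log=p}
step 6 deliver 1→2: —
step 7 timeout(0): 0={cand,t=1,log=-}
step 8 deliver 0→1: —
step 9 deliver 1→0: —
step 10 deliver 1→0: —

2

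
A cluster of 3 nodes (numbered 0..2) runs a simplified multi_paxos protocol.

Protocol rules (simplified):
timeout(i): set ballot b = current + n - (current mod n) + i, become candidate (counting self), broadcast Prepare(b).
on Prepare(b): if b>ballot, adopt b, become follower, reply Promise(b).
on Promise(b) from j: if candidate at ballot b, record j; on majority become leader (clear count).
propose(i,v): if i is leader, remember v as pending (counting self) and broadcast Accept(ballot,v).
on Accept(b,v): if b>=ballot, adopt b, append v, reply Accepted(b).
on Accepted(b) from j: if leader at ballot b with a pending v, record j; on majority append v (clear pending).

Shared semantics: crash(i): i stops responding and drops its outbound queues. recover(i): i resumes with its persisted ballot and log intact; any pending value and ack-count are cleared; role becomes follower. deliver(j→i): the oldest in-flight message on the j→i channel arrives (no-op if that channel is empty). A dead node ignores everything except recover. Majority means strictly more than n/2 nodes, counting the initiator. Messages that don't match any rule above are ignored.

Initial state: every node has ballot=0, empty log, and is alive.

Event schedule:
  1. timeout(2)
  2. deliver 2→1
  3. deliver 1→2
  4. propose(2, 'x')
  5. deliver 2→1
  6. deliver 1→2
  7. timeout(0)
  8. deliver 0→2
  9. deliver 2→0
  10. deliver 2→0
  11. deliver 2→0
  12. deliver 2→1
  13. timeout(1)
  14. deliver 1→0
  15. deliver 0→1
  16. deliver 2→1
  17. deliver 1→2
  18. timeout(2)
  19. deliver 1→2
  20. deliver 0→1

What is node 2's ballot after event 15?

after 1 — timeout(2): n2:cand/b5/[-]
after 2 — deliver 2→1: n1:foll/b5/[-]
after 3 — deliver 1→2: n2:lead/b5/[-]
after 4 — propose(2,'x'): ·
after 5 — deliver 2→1: n1:foll/b5/[x]
after 6 — deliver 1→2: n2:lead/b5/[x]
after 7 — timeout(0): n0:cand/b3/[-]
after 8 — deliver 0→2: ·
after 9 — deliver 2→0: n0:foll/b5/[-]
after 10 — deliver 2→0: n0:foll/b5/[x]
after 11 — deliver 2→0: ·
after 12 — deliver 2→1: ·
after 13 — timeout(1): n1:cand/b7/[x]
after 14 — deliver 1→0: n0:foll/b7/[x]
after 15 — deliver 0→1: ·

5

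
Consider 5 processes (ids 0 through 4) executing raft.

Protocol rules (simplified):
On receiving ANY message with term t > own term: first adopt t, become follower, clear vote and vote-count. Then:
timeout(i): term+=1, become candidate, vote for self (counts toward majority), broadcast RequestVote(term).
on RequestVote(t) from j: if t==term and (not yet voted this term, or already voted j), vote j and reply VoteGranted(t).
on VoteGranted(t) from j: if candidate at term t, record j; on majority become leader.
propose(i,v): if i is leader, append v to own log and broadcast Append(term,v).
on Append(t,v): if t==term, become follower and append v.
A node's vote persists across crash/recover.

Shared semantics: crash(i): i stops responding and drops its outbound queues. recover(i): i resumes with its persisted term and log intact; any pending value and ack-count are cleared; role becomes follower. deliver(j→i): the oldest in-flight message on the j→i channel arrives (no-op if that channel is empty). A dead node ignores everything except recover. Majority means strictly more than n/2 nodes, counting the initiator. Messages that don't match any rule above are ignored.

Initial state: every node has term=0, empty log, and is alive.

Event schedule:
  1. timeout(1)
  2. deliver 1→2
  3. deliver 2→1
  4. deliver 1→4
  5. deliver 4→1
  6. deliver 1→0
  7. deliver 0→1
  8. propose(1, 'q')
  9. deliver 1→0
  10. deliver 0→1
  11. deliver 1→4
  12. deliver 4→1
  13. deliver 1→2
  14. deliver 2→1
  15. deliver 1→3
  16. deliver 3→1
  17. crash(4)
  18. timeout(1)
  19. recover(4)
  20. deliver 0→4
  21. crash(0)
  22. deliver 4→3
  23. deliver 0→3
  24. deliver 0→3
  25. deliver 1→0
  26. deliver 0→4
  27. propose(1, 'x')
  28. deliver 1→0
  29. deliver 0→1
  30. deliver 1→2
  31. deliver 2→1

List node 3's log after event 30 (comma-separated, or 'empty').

empty

e1 timeout(1): 1[cand,t=1,-]
e2 deliver 1→2: 2[foll,t=1,-]
e3 deliver 2→1: ·
e4 deliver 1→4: 4[foll,t=1,-]
e5 deliver 4→1: 1[lead,t=1,-]
e6 deliver 1→0: 0[foll,t=1,-]
e7 deliver 0→1: ·
e8 propose(1,'q'): 1[lead,t=1,q]
e9 deliver 1→0: 0[foll,t=1,q]
e10 deliver 0→1: ·
e11 deliver 1→4: 4[foll,t=1,q]
e12 deliver 4→1: ·
e13 deliver 1→2: 2[foll,t=1,q]
e14 deliver 2→1: ·
e15 deliver 1→3: 3[foll,t=1,-]
e16 deliver 3→1: ·
e17 crash(4): 4[✗foll,t=1,q]
e18 timeout(1): 1[cand,t=2,q]
e19 recover(4): 4[foll,t=1,q]
e20 deliver 0→4: ·
e21 crash(0): 0[✗foll,t=1,q]
e22 deliver 4→3: ·
e23 deliver 0→3: ·
e24 deliver 0→3: ·
e25 deliver 1→0: ·
e26 deliver 0→4: ·
e27 propose(1,'x'): ·
e28 deliver 1→0: ·
e29 deliver 0→1: ·
e30 deliver 1→2: 2[foll,t=2,q]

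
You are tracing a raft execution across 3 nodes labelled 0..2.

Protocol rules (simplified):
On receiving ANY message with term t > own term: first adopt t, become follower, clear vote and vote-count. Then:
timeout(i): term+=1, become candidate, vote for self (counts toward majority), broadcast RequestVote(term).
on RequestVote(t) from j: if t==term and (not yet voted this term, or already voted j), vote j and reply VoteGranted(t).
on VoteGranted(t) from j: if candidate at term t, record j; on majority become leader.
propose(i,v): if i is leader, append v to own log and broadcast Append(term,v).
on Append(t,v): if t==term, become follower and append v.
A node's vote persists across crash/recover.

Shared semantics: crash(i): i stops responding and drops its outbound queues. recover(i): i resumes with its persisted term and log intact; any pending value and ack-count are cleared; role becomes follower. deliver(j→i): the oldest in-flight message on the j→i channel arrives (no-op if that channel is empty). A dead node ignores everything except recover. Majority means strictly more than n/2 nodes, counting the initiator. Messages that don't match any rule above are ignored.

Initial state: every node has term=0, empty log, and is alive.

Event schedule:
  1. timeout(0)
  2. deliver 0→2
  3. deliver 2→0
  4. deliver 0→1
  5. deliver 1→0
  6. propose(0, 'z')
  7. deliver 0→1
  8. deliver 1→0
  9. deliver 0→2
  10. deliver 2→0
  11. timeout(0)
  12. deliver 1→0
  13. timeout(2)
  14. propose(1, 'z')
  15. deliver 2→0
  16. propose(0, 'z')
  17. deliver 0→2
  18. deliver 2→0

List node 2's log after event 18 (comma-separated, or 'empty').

step 1 timeout(0): 0={cand,t=1,log=-}
step 2 deliver 0→2: 2={foll,t=1,log=-}
step 3 deliver 2→0: 0={lead,t=1,log=-}
step 4 deliver 0→1: 1={foll,t=1,log=-}
step 5 deliver 1→0: —
step 6 propose(0,'z'): 0={lead,t=1,log=z}
step 7 deliver 0→1: 1={foll,t=1,log=z}
step 8 deliver 1→0: —
step 9 deliver 0→2: 2={foll,t=1,log=z}
step 10 deliver 2→0: —
step 11 timeout(0): 0={cand,t=2,log=z}
step 12 deliver 1→0: —
step 13 timeout(2): 2={cand,t=2,log=z}
step 14 propose(1,'z'): —
step 15 deliver 2→0: —
step 16 propose(0,'z'): —
step 17 deliver 0→2: —
step 18 deliver 2→0: —

z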